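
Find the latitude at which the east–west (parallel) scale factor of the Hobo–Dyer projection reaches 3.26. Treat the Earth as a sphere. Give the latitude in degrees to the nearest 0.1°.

75.9°

The Hobo–Dyer projection is cylindrical equal-area with φ₀ = 37.5°. For cylindrical equal-area with standard parallel φ₀, h = cos φ / cos φ₀ and k = cos φ₀ / cos φ, so h·k = 1.
k = cos φ₀ / cos φ = 3.26  ⇒  cos φ = cos 37.5° / 3.26 = 0.2434.
φ = arccos(0.2434) ≈ 75.9°.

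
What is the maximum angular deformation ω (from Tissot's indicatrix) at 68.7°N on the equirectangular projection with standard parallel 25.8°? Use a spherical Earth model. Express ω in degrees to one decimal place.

50.3°

The equidistant cylindrical projection with φ₀ = 25.8° has h = 1 (meridians true) and k = cos φ₀ / cos φ along parallels.
At 68.7°: h = 1.000, k = 2.479; principal scales a = 2.479, b = 1.000.
sin(ω/2) = (a − b)/(a + b) = 1.479/3.479 = 0.4250, so ω = 2 arcsin(0.4250) ≈ 50.3°.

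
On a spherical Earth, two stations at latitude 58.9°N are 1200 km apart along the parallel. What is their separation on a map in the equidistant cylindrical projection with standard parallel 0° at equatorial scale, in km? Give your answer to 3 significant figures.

2320 km

For the equirectangular projection with φ₀ = 0 (plate carrée), h = 1 along meridians and k = sec φ along parallels.
Along the parallel, k = sec 58.9° = 1/0.5165 = 1.936.
Map distance = 1200 × 1.936 ≈ 2320 km.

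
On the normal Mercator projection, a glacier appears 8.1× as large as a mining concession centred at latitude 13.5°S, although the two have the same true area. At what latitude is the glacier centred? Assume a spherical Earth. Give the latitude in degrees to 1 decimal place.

On Mercator, (apparent₁)/(apparent₂) = sec²φ₁ / sec²φ₂ when true areas are equal.
cos²φ₂ / cos²φ₁ = 8.1  ⇒  cos φ₁ = cos 13.5° / √8.1 = 0.9724/2.846 = 0.3417.
φ₁ = arccos(0.3417) ≈ 70.0°.

70.0°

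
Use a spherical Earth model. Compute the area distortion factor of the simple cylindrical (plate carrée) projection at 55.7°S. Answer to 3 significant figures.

1.77

For the equirectangular projection with φ₀ = 0 (plate carrée), h = 1 along meridians and k = sec φ along parallels.
Areal scale = h·k = 1 × sec φ; at 55.7°, h = 1.000, k = 1.775, so h·k = 1.775.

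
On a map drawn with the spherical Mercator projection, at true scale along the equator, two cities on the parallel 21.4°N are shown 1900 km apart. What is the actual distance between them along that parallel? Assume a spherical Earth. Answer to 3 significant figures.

The Mercator projection is conformal; its linear scale factor is the same in every direction and equals sec φ = 1/cos φ.
Along the parallel at 21.4°, map distances are exaggerated by k = sec 21.4° = 1.074.
True distance = 1900 / 1.074 = 1900 × cos 21.4° ≈ 1770 km.

1770 km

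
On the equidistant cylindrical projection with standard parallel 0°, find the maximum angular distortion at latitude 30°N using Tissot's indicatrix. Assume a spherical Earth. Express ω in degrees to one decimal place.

In the plate carrée (x = Rλ, y = Rφ), meridians are true-scale (h = 1) and parallels are stretched by k = sec φ.
At 30°: h = 1.000, k = 1.155; principal scales a = 1.155, b = 1.000.
sin(ω/2) = (a − b)/(a + b) = 0.1547/2.155 = 0.07180, so ω = 2 arcsin(0.07180) ≈ 8.2°.

8.2°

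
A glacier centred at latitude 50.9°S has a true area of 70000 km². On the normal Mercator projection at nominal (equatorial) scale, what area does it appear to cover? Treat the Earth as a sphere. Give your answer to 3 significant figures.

The Mercator projection is conformal; its linear scale factor is the same in every direction and equals sec φ = 1/cos φ.
Areal scale = k² = sec²φ = 1/cos²(50.9°) = 1/0.6307² = 2.514.
Apparent area = 70000 × 2.514 ≈ 176000 km².

176000 km²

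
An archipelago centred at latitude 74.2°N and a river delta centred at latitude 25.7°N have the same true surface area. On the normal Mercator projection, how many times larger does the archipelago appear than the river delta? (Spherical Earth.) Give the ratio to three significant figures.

Mercator areal scale is sec²φ.
At 74.2°: sec²(74.2°) = 1/0.2723² = 13.49.
At 25.7°: sec²(25.7°) = 1/0.9011² = 1.232.
Ratio = 13.49/1.232 = cos²(25.7°)/cos²(74.2°) ≈ 11.0.

11.0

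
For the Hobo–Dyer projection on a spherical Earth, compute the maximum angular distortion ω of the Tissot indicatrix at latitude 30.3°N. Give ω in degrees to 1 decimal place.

Hobo–Dyer is a cylindrical equal-area projection with standard parallels at ±37.5°. A cylindrical equal-area projection with standard parallel φ₀ has meridian scale h = cos φ / cos φ₀ and parallel scale k = cos φ₀ / cos φ (so areas are preserved, h·k = 1).
At 30.3°: h = 1.088, k = 0.9189; principal scales a = 1.088, b = 0.9189.
sin(ω/2) = (a − b)/(a + b) = 0.1694/2.007 = 0.08440, so ω = 2 arcsin(0.08440) ≈ 9.7°.

9.7°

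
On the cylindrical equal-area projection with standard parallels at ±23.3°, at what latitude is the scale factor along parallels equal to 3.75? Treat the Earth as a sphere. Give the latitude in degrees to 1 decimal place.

75.8°

For cylindrical equal-area with standard parallel φ₀, h = cos φ / cos φ₀ and k = cos φ₀ / cos φ, so h·k = 1.
k = cos φ₀ / cos φ = 3.75  ⇒  cos φ = cos 23.3° / 3.75 = 0.2449.
φ = arccos(0.2449) ≈ 75.8°.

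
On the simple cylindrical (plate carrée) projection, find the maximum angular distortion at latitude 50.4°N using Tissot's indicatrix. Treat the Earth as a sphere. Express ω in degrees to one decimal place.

25.6°

For the equirectangular projection with φ₀ = 0 (plate carrée), h = 1 along meridians and k = sec φ along parallels.
At 50.4°: h = 1.000, k = 1.569; principal scales a = 1.569, b = 1.000.
sin(ω/2) = (a − b)/(a + b) = 0.5688/2.569 = 0.2214, so ω = 2 arcsin(0.2214) ≈ 25.6°.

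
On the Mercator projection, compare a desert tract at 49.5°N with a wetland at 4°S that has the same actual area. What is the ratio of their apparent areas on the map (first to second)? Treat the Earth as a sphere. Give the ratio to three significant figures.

Mercator areal scale is sec²φ.
At 49.5°: sec²(49.5°) = 1/0.6494² = 2.371.
At 4°: sec²(4°) = 1/0.9976² = 1.005.
Ratio = 2.371/1.005 = cos²(4°)/cos²(49.5°) ≈ 2.36.

2.36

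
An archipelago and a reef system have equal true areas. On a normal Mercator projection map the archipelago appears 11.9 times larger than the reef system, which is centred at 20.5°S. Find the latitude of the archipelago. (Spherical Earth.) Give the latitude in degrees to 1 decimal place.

74.2°

Mercator areal scale is sec²φ, so apparent-area ratio = sec²φ₁ / sec²φ₂ = cos²φ₂ / cos²φ₁.
cos²φ₂ / cos²φ₁ = 11.9  ⇒  cos φ₁ = cos 20.5° / √11.9 = 0.9367/3.450 = 0.2715.
φ₁ = arccos(0.2715) ≈ 74.2°.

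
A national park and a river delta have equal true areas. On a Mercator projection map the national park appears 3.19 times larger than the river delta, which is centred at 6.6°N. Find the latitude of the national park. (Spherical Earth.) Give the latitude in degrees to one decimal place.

56.2°

On Mercator, (apparent₁)/(apparent₂) = sec²φ₁ / sec²φ₂ when true areas are equal.
cos²φ₂ / cos²φ₁ = 3.19  ⇒  cos φ₁ = cos 6.6° / √3.19 = 0.9934/1.786 = 0.5562.
φ₁ = arccos(0.5562) ≈ 56.2°.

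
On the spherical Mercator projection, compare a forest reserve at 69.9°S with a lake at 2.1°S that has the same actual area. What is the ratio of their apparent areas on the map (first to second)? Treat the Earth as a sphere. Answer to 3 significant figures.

On Mercator, area is exaggerated by sec²φ = 1/cos²φ.
At 69.9°: sec²(69.9°) = 1/0.3437² = 8.467.
At 2.1°: sec²(2.1°) = 1/0.9993² = 1.001.
Ratio = 8.467/1.001 = cos²(2.1°)/cos²(69.9°) ≈ 8.46.

8.46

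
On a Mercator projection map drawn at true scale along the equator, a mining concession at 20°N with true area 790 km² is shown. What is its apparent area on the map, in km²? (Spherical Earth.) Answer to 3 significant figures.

For Mercator, h = k = sec φ (a conformal cylindrical projection has a single point scale, 1/cos φ).
Areal scale = k² = sec²φ = 1/cos²(20°) = 1/0.9397² = 1.132.
Apparent area = 790 × 1.132 ≈ 895 km².

895 km²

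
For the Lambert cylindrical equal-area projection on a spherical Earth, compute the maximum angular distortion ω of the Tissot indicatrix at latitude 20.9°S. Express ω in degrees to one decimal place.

The Lambert cylindrical equal-area projection is the cylindrical equal-area projection with its standard parallel at the equator (φ₀ = 0). Cylindrical equal-area (φ₀ = 0°): h = cos φ / cos 0° along meridians, k = cos 0° / cos φ along parallels; h·k = 1.
At 20.9°: h = 0.9342, k = 1.070; principal scales a = 1.070, b = 0.9342.
sin(ω/2) = (a − b)/(a + b) = 0.1362/2.005 = 0.06796, so ω = 2 arcsin(0.06796) ≈ 7.8°.

7.8°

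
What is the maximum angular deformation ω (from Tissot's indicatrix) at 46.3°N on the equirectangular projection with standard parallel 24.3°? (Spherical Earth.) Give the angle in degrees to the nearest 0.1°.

With standard parallel φ₀ = 24.3°, the equirectangular projection gives x = Rλ cos φ₀, y = Rφ, so h = 1 and k = cos 24.3° / cos φ.
At 46.3°: h = 1.000, k = 1.319; principal scales a = 1.319, b = 1.000.
sin(ω/2) = (a − b)/(a + b) = 0.3192/2.319 = 0.1376, so ω = 2 arcsin(0.1376) ≈ 15.8°.

15.8°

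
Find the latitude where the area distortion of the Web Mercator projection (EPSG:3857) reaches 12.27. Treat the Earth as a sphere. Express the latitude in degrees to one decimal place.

Mercator areal scale is sec²φ.
sec²φ = 12.27  ⇒  cos²φ = 0.08150  ⇒  cos φ = 0.2855.
φ = arccos(0.2855) ≈ 73.4°.

73.4°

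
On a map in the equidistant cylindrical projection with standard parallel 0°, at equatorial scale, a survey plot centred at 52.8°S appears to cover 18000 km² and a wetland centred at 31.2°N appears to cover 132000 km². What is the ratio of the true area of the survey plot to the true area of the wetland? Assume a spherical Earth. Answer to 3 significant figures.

0.0964

On the plate carrée, areal scale = h·k = 1 × sec φ, so true area = apparent × cos φ.
True area of survey plot: 18000 × cos(52.8°) = 18000 × 0.6046 = 10880 km².
True area of wetland: 132000 × cos(31.2°) = 132000 × 0.8554 = 112900 km².
Ratio = 10880 / 112900 ≈ 0.0964.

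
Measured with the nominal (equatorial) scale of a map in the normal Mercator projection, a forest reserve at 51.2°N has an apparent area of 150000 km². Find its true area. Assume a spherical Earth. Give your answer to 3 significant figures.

Mercator is conformal, so the point scale is isotropic: h = k = sec φ = 1/cos φ.
Areal scale = k² = sec²φ = 1/cos²(51.2°) = 1/0.6266² = 2.547.
True area = apparent / (areal scale) = 150000 / 2.547 ≈ 58900 km².

58900 km²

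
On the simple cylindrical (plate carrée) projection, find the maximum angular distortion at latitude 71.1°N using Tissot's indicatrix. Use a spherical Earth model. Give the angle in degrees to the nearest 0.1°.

In the plate carrée (x = Rλ, y = Rφ), meridians are true-scale (h = 1) and parallels are stretched by k = sec φ.
At 71.1°: h = 1.000, k = 3.087; principal scales a = 3.087, b = 1.000.
sin(ω/2) = (a − b)/(a + b) = 2.087/4.087 = 0.5107, so ω = 2 arcsin(0.5107) ≈ 61.4°.

61.4°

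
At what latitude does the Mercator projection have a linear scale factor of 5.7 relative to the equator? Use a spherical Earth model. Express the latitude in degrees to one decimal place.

79.9°

Mercator scale is k = sec φ = 1/cos φ.
1/cos φ = 5.7  ⇒  cos φ = 0.1754  ⇒  φ = arccos(0.1754) ≈ 79.9°.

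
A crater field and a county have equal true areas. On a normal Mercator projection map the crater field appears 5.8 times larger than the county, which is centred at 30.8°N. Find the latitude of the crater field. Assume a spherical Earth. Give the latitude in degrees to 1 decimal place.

On Mercator, (apparent₁)/(apparent₂) = sec²φ₁ / sec²φ₂ when true areas are equal.
cos²φ₂ / cos²φ₁ = 5.8  ⇒  cos φ₁ = cos 30.8° / √5.8 = 0.8590/2.408 = 0.3567.
φ₁ = arccos(0.3567) ≈ 69.1°.

69.1°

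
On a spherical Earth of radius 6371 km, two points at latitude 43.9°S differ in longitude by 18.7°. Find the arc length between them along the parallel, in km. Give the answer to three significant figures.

Arc length along a parallel = R cos φ · Δλ (with Δλ in radians).
= 6371 × cos 43.9° × (18.7° × π/180) = 6371 × 0.7206 × 0.3264 ≈ 1500 km.

1500 km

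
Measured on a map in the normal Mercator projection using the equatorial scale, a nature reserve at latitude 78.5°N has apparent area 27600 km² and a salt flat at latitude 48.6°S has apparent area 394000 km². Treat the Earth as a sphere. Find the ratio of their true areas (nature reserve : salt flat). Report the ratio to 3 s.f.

0.00637

On Mercator the areal scale is sec²φ, so true area = apparent × cos²φ.
True area of nature reserve: 27600 × cos²(78.5°) = 27600 × 0.03975 = 1097 km².
True area of salt flat: 394000 × cos²(48.6°) = 394000 × 0.4373 = 172300 km².
Ratio = 1097 / 172300 ≈ 0.00637.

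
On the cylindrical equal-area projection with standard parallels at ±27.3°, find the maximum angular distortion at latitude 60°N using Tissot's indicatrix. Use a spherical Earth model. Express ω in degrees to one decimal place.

A cylindrical equal-area projection with standard parallel φ₀ has meridian scale h = cos φ / cos φ₀ and parallel scale k = cos φ₀ / cos φ (so areas are preserved, h·k = 1).
At 60°: h = 0.5627, k = 1.777; principal scales a = 1.777, b = 0.5627.
sin(ω/2) = (a − b)/(a + b) = 1.215/2.340 = 0.5191, so ω = 2 arcsin(0.5191) ≈ 62.5°.

62.5°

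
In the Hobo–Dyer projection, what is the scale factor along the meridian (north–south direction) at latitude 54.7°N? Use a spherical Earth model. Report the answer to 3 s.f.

The Hobo–Dyer projection is cylindrical equal-area with φ₀ = 37.5°. For cylindrical equal-area with standard parallel φ₀, h = cos φ / cos φ₀ and k = cos φ₀ / cos φ, so h·k = 1.
h = cos 54.7° / cos 37.5° = 0.5779/0.7934 = 0.7284.

0.728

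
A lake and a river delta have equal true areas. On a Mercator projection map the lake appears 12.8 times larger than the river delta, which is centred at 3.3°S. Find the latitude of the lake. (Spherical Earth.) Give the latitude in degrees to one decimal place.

73.8°

On Mercator, (apparent₁)/(apparent₂) = sec²φ₁ / sec²φ₂ when true areas are equal.
cos²φ₂ / cos²φ₁ = 12.8  ⇒  cos φ₁ = cos 3.3° / √12.8 = 0.9983/3.578 = 0.2790.
φ₁ = arccos(0.2790) ≈ 73.8°.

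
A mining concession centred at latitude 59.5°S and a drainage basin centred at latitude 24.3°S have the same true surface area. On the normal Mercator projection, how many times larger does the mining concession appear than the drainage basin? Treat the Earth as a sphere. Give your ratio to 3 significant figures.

On Mercator, area is exaggerated by sec²φ = 1/cos²φ.
At 59.5°: sec²(59.5°) = 1/0.5075² = 3.882.
At 24.3°: sec²(24.3°) = 1/0.9114² = 1.204.
Ratio = 3.882/1.204 = cos²(24.3°)/cos²(59.5°) ≈ 3.22.

3.22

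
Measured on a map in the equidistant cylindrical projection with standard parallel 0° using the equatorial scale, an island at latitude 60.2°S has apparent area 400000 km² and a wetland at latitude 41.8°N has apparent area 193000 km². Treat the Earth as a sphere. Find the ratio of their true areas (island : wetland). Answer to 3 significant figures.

1.38

On the plate carrée, areal scale = h·k = 1 × sec φ, so true area = apparent × cos φ.
True area of island: 400000 × cos(60.2°) = 400000 × 0.4970 = 198800 km².
True area of wetland: 193000 × cos(41.8°) = 193000 × 0.7455 = 143900 km².
Ratio = 198800 / 143900 ≈ 1.38.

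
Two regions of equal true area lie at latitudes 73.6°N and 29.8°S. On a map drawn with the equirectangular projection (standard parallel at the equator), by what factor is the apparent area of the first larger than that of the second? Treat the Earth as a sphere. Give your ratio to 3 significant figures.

3.07

Plate carrée maps x = Rλ, y = Rφ. The meridian scale is h = 1 and the parallel scale is k = 1/cos φ = sec φ.
Areal scale at 73.6°: h·k = 1.000 × 3.542 = 3.542.
Areal scale at 29.8°: h·k = 1.000 × 1.152 = 1.152.
Ratio = 3.542/1.152 ≈ 3.07.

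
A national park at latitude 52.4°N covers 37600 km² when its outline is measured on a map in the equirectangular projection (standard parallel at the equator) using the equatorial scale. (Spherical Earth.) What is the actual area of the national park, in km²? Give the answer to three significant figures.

Plate carrée maps x = Rλ, y = Rφ. The meridian scale is h = 1 and the parallel scale is k = 1/cos φ = sec φ.
Areal scale = h·k = 1 × sec φ; at 52.4°, h = 1.000, k = 1.639, so h·k = 1.639.
True area = apparent / (areal scale) = 37600 / 1.639 ≈ 22900 km².

22900 km²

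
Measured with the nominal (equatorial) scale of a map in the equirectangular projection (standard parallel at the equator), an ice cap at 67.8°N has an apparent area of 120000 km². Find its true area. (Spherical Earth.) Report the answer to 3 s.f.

In the plate carrée (x = Rλ, y = Rφ), meridians are true-scale (h = 1) and parallels are stretched by k = sec φ.
Areal scale = h·k = 1 × sec φ; at 67.8°, h = 1.000, k = 2.647, so h·k = 2.647.
True area = apparent / (areal scale) = 120000 / 2.647 ≈ 45300 km².

45300 km²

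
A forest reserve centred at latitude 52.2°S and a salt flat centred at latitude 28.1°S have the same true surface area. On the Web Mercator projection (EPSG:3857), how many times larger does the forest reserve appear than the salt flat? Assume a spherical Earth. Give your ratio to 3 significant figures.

2.07

Mercator areal scale is sec²φ.
At 52.2°: sec²(52.2°) = 1/0.6129² = 2.662.
At 28.1°: sec²(28.1°) = 1/0.8821² = 1.285.
Ratio = 2.662/1.285 = cos²(28.1°)/cos²(52.2°) ≈ 2.07.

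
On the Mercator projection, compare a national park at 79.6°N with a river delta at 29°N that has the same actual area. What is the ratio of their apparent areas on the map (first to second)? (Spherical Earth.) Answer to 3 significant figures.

On Mercator, area is exaggerated by sec²φ = 1/cos²φ.
At 79.6°: sec²(79.6°) = 1/0.1805² = 30.69.
At 29°: sec²(29°) = 1/0.8746² = 1.307.
Ratio = 30.69/1.307 = cos²(29°)/cos²(79.6°) ≈ 23.5.

23.5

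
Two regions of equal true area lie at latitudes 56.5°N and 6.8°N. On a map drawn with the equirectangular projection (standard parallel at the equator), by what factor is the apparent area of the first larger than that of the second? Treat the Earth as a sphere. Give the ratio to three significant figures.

1.80

In the plate carrée (x = Rλ, y = Rφ), meridians are true-scale (h = 1) and parallels are stretched by k = sec φ.
Areal scale at 56.5°: h·k = 1.000 × 1.812 = 1.812.
Areal scale at 6.8°: h·k = 1.000 × 1.007 = 1.007.
Ratio = 1.812/1.007 ≈ 1.80.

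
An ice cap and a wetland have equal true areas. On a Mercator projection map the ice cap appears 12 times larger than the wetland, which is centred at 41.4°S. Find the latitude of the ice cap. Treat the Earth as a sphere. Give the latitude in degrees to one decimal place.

For equal true areas on Mercator, apparent areas scale as sec²φ, so the ratio is cos²φ₂ / cos²φ₁.
cos²φ₂ / cos²φ₁ = 12  ⇒  cos φ₁ = cos 41.4° / √12 = 0.7501/3.464 = 0.2165.
φ₁ = arccos(0.2165) ≈ 77.5°.

77.5°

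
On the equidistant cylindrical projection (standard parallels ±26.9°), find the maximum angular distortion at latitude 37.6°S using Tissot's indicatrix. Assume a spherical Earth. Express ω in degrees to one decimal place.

6.8°

With standard parallel φ₀ = 26.9°, the equirectangular projection gives x = Rλ cos φ₀, y = Rφ, so h = 1 and k = cos 26.9° / cos φ.
At 37.6°: h = 1.000, k = 1.126; principal scales a = 1.126, b = 1.000.
sin(ω/2) = (a − b)/(a + b) = 0.1256/2.126 = 0.05909, so ω = 2 arcsin(0.05909) ≈ 6.8°.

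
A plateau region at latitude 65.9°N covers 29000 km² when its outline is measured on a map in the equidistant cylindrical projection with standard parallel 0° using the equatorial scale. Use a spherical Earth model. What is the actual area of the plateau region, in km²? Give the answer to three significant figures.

For the equirectangular projection with φ₀ = 0 (plate carrée), h = 1 along meridians and k = sec φ along parallels.
Areal scale = h·k = 1 × sec φ; at 65.9°, h = 1.000, k = 2.449, so h·k = 2.449.
True area = apparent / (areal scale) = 29000 / 2.449 ≈ 11800 km².

11800 km²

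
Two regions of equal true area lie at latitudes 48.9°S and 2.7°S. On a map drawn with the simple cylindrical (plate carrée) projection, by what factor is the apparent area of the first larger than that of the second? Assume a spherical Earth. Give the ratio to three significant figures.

For the equirectangular projection with φ₀ = 0 (plate carrée), h = 1 along meridians and k = sec φ along parallels.
Areal scale at 48.9°: h·k = 1.000 × 1.521 = 1.521.
Areal scale at 2.7°: h·k = 1.000 × 1.001 = 1.001.
Ratio = 1.521/1.001 ≈ 1.52.

1.52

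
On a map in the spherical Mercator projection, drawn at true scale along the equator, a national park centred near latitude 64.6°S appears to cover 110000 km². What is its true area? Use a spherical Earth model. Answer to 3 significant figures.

The Mercator projection is conformal; its linear scale factor is the same in every direction and equals sec φ = 1/cos φ.
Areal scale = k² = sec²φ = 1/cos²(64.6°) = 1/0.4289² = 5.435.
True area = apparent / (areal scale) = 110000 / 5.435 ≈ 20200 km².

20200 km²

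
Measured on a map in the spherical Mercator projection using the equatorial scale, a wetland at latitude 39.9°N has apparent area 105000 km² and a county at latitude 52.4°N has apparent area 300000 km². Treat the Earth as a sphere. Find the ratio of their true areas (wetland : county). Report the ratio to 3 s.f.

0.553

On Mercator the areal scale is sec²φ, so true area = apparent × cos²φ.
True area of wetland: 105000 × cos²(39.9°) = 105000 × 0.5885 = 61800 km².
True area of county: 300000 × cos²(52.4°) = 300000 × 0.3723 = 111700 km².
Ratio = 61800 / 111700 ≈ 0.553.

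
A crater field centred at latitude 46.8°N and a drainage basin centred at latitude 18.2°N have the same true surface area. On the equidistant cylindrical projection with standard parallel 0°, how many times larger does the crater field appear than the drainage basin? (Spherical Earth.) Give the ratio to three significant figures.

For the equirectangular projection with φ₀ = 0 (plate carrée), h = 1 along meridians and k = sec φ along parallels.
Areal scale at 46.8°: h·k = 1.000 × 1.461 = 1.461.
Areal scale at 18.2°: h·k = 1.000 × 1.053 = 1.053.
Ratio = 1.461/1.053 ≈ 1.39.

1.39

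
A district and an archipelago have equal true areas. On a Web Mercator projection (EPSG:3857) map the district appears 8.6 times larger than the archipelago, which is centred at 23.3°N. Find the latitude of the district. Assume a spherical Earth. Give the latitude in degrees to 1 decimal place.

71.7°

For equal true areas on Mercator, apparent areas scale as sec²φ, so the ratio is cos²φ₂ / cos²φ₁.
cos²φ₂ / cos²φ₁ = 8.6  ⇒  cos φ₁ = cos 23.3° / √8.6 = 0.9184/2.933 = 0.3132.
φ₁ = arccos(0.3132) ≈ 71.7°.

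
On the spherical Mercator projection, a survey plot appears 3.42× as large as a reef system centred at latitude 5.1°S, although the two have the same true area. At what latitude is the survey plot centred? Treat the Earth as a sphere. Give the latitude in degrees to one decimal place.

57.4°

For equal true areas on Mercator, apparent areas scale as sec²φ, so the ratio is cos²φ₂ / cos²φ₁.
cos²φ₂ / cos²φ₁ = 3.42  ⇒  cos φ₁ = cos 5.1° / √3.42 = 0.9960/1.849 = 0.5386.
φ₁ = arccos(0.5386) ≈ 57.4°.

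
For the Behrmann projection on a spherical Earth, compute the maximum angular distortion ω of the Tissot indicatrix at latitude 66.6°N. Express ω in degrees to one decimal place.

The Behrmann projection is cylindrical equal-area with φ₀ = 30°. A cylindrical equal-area projection with standard parallel φ₀ has meridian scale h = cos φ / cos φ₀ and parallel scale k = cos φ₀ / cos φ (so areas are preserved, h·k = 1).
At 66.6°: h = 0.4586, k = 2.181; principal scales a = 2.181, b = 0.4586.
sin(ω/2) = (a − b)/(a + b) = 1.722/2.639 = 0.6525, so ω = 2 arcsin(0.6525) ≈ 81.5°.

81.5°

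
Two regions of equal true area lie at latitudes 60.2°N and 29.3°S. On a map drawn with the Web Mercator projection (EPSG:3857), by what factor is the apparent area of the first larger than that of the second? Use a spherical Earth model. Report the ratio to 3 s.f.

3.08

Mercator is conformal with k = sec φ, so areal scale = k² = sec²φ.
At 60.2°: sec²(60.2°) = 1/0.4970² = 4.049.
At 29.3°: sec²(29.3°) = 1/0.8721² = 1.315.
Ratio = 4.049/1.315 = cos²(29.3°)/cos²(60.2°) ≈ 3.08.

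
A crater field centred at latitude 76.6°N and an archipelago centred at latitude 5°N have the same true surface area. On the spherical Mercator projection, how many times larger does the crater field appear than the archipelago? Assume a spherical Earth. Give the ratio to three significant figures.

18.5

Mercator is conformal with k = sec φ, so areal scale = k² = sec²φ.
At 76.6°: sec²(76.6°) = 1/0.2317² = 18.62.
At 5°: sec²(5°) = 1/0.9962² = 1.008.
Ratio = 18.62/1.008 = cos²(5°)/cos²(76.6°) ≈ 18.5.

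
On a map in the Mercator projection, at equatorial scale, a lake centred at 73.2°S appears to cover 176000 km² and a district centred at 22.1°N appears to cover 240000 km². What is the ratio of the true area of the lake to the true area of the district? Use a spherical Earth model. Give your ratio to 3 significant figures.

0.0714

Since Mercator area scale is 1/cos²φ, the true area equals the apparent area multiplied by cos²φ.
True area of lake: 176000 × cos²(73.2°) = 176000 × 0.08354 = 14700 km².
True area of district: 240000 × cos²(22.1°) = 240000 × 0.8585 = 206000 km².
Ratio = 14700 / 206000 ≈ 0.0714.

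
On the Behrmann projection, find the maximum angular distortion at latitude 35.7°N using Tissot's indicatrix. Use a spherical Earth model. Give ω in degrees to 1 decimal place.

7.4°

Behrmann is a cylindrical equal-area projection with standard parallels at ±30°. A cylindrical equal-area projection with standard parallel φ₀ has meridian scale h = cos φ / cos φ₀ and parallel scale k = cos φ₀ / cos φ (so areas are preserved, h·k = 1).
At 35.7°: h = 0.9377, k = 1.066; principal scales a = 1.066, b = 0.9377.
sin(ω/2) = (a − b)/(a + b) = 0.1287/2.004 = 0.06422, so ω = 2 arcsin(0.06422) ≈ 7.4°.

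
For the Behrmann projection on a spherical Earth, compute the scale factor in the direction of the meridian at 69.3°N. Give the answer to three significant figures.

Behrmann is a cylindrical equal-area projection with standard parallels at ±30°. For cylindrical equal-area with standard parallel φ₀, h = cos φ / cos φ₀ and k = cos φ₀ / cos φ, so h·k = 1.
h = cos 69.3° / cos 30° = 0.3535/0.8660 = 0.4082.

0.408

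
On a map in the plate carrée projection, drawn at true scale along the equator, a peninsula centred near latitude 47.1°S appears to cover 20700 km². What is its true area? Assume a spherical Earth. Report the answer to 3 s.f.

14100 km²

Plate carrée maps x = Rλ, y = Rφ. The meridian scale is h = 1 and the parallel scale is k = 1/cos φ = sec φ.
Areal scale = h·k = 1 × sec φ; at 47.1°, h = 1.000, k = 1.469, so h·k = 1.469.
True area = apparent / (areal scale) = 20700 / 1.469 ≈ 14100 km².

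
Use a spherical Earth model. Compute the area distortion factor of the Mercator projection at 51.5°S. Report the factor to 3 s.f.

2.58

For Mercator, h = k = sec φ (a conformal cylindrical projection has a single point scale, 1/cos φ).
Areal scale = k² = sec²φ = 1/cos²(51.5°) = 1/0.6225² = 2.580.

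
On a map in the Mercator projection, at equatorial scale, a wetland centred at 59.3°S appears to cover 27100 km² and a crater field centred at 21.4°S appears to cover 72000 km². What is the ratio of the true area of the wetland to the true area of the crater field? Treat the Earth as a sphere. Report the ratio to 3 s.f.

0.113

Since Mercator area scale is 1/cos²φ, the true area equals the apparent area multiplied by cos²φ.
True area of wetland: 27100 × cos²(59.3°) = 27100 × 0.2607 = 7064 km².
True area of crater field: 72000 × cos²(21.4°) = 72000 × 0.8669 = 62410 km².
Ratio = 7064 / 62410 ≈ 0.113.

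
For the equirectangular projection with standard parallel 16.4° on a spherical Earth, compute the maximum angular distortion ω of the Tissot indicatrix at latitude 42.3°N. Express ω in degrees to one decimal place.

With standard parallel φ₀ = 16.4°, the equirectangular projection gives x = Rλ cos φ₀, y = Rφ, so h = 1 and k = cos 16.4° / cos φ.
At 42.3°: h = 1.000, k = 1.297; principal scales a = 1.297, b = 1.000.
sin(ω/2) = (a − b)/(a + b) = 0.2970/2.297 = 0.1293, so ω = 2 arcsin(0.1293) ≈ 14.9°.

14.9°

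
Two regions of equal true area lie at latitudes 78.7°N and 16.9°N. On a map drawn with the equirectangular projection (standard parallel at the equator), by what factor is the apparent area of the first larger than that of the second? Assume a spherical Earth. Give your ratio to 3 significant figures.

4.88

Plate carrée maps x = Rλ, y = Rφ. The meridian scale is h = 1 and the parallel scale is k = 1/cos φ = sec φ.
Areal scale at 78.7°: h·k = 1.000 × 5.103 = 5.103.
Areal scale at 16.9°: h·k = 1.000 × 1.045 = 1.045.
Ratio = 5.103/1.045 ≈ 4.88.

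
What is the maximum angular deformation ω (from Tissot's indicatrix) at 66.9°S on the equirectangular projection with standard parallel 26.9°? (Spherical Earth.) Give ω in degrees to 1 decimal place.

In the equirectangular projection with standard parallel φ₀ = 26.9° (x = Rλ cos φ₀, y = Rφ), meridians are true-scale (h = 1) and the parallel scale is k = cos φ₀ / cos φ.
At 66.9°: h = 1.000, k = 2.273; principal scales a = 2.273, b = 1.000.
sin(ω/2) = (a − b)/(a + b) = 1.273/3.273 = 0.3889, so ω = 2 arcsin(0.3889) ≈ 45.8°.

45.8°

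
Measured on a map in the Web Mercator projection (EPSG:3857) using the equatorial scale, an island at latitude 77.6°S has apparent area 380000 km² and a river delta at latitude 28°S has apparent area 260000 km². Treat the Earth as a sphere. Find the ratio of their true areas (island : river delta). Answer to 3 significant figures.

Mercator's areal exaggeration is sec²φ; hence true area = (apparent area) · cos²φ.
True area of island: 380000 × cos²(77.6°) = 380000 × 0.04611 = 17520 km².
True area of river delta: 260000 × cos²(28°) = 260000 × 0.7796 = 202700 km².
Ratio = 17520 / 202700 ≈ 0.0864.

0.0864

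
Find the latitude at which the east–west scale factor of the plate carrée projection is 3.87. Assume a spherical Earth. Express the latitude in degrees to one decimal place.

75.0°

Plate carrée: h = 1, k = sec φ along parallels.
sec φ = 3.87  ⇒  cos φ = 0.2584  ⇒  φ ≈ 75.0°.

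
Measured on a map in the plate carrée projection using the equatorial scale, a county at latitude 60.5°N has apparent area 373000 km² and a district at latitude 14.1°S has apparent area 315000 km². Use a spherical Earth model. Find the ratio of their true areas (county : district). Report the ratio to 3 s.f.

0.601

On the plate carrée, areal scale = h·k = 1 × sec φ, so true area = apparent × cos φ.
True area of county: 373000 × cos(60.5°) = 373000 × 0.4924 = 183700 km².
True area of district: 315000 × cos(14.1°) = 315000 × 0.9699 = 305500 km².
Ratio = 183700 / 305500 ≈ 0.601.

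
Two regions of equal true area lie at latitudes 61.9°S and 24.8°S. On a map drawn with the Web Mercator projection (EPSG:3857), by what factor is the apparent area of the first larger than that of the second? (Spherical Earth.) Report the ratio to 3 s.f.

3.71

On Mercator, area is exaggerated by sec²φ = 1/cos²φ.
At 61.9°: sec²(61.9°) = 1/0.4710² = 4.508.
At 24.8°: sec²(24.8°) = 1/0.9078² = 1.214.
Ratio = 4.508/1.214 = cos²(24.8°)/cos²(61.9°) ≈ 3.71.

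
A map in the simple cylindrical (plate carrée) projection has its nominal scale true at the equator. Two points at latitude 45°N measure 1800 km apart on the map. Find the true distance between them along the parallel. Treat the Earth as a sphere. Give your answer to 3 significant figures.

Plate carrée maps x = Rλ, y = Rφ. The meridian scale is h = 1 and the parallel scale is k = 1/cos φ = sec φ.
Along the parallel at 45°, map distances are exaggerated by k = sec 45° = 1.414.
True distance = 1800 / 1.414 = 1800 × cos 45° ≈ 1270 km.

1270 km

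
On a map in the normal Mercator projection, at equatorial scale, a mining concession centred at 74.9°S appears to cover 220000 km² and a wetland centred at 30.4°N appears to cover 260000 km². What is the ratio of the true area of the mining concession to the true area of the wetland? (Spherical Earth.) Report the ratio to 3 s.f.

0.0772

On Mercator the areal scale is sec²φ, so true area = apparent × cos²φ.
True area of mining concession: 220000 × cos²(74.9°) = 220000 × 0.06786 = 14930 km².
True area of wetland: 260000 × cos²(30.4°) = 260000 × 0.7439 = 193400 km².
Ratio = 14930 / 193400 ≈ 0.0772.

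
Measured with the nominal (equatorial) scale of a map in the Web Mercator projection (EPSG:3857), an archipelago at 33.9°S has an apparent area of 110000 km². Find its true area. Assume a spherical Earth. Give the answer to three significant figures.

75800 km²

For Mercator, h = k = sec φ (a conformal cylindrical projection has a single point scale, 1/cos φ).
Areal scale = k² = sec²φ = 1/cos²(33.9°) = 1/0.8300² = 1.452.
True area = apparent / (areal scale) = 110000 / 1.452 ≈ 75800 km².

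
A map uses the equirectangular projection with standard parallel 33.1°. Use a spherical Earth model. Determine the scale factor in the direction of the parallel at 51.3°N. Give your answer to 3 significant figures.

In the equirectangular projection with standard parallel φ₀ = 33.1° (x = Rλ cos φ₀, y = Rφ), meridians are true-scale (h = 1) and the parallel scale is k = cos φ₀ / cos φ.
k = cos 33.1° / cos 51.3° = 0.8377/0.6252 = 1.340.

1.34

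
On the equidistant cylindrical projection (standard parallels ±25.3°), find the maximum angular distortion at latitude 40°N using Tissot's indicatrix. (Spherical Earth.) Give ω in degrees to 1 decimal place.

9.5°

In the equirectangular projection with standard parallel φ₀ = 25.3° (x = Rλ cos φ₀, y = Rφ), meridians are true-scale (h = 1) and the parallel scale is k = cos φ₀ / cos φ.
At 40°: h = 1.000, k = 1.180; principal scales a = 1.180, b = 1.000.
sin(ω/2) = (a − b)/(a + b) = 0.1802/2.180 = 0.08265, so ω = 2 arcsin(0.08265) ≈ 9.5°.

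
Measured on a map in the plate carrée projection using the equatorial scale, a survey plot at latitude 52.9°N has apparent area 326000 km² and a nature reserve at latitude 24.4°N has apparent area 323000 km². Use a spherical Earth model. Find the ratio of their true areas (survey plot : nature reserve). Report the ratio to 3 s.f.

0.669

On the plate carrée, areal scale = h·k = 1 × sec φ, so true area = apparent × cos φ.
True area of survey plot: 326000 × cos(52.9°) = 326000 × 0.6032 = 196600 km².
True area of nature reserve: 323000 × cos(24.4°) = 323000 × 0.9107 = 294200 km².
Ratio = 196600 / 294200 ≈ 0.669.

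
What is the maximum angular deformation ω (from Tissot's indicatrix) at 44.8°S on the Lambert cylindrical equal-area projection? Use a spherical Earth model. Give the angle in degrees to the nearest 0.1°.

38.6°

The Lambert cylindrical equal-area projection is the cylindrical equal-area projection with its standard parallel at the equator (φ₀ = 0). A cylindrical equal-area projection with standard parallel φ₀ has meridian scale h = cos φ / cos φ₀ and parallel scale k = cos φ₀ / cos φ (so areas are preserved, h·k = 1).
At 44.8°: h = 0.7096, k = 1.409; principal scales a = 1.409, b = 0.7096.
sin(ω/2) = (a − b)/(a + b) = 0.6997/2.119 = 0.3302, so ω = 2 arcsin(0.3302) ≈ 38.6°.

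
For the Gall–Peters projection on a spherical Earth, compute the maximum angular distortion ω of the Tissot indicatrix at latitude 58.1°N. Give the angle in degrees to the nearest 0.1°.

32.9°

Gall–Peters is a cylindrical equal-area projection with standard parallels at ±45°. Cylindrical equal-area (φ₀ = 45°): h = cos φ / cos 45° along meridians, k = cos 45° / cos φ along parallels; h·k = 1.
At 58.1°: h = 0.7473, k = 1.338; principal scales a = 1.338, b = 0.7473.
sin(ω/2) = (a − b)/(a + b) = 0.5908/2.085 = 0.2833, so ω = 2 arcsin(0.2833) ≈ 32.9°.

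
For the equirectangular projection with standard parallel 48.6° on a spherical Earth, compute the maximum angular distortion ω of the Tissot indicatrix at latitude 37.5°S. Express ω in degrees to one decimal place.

With standard parallel φ₀ = 48.6°, the equirectangular projection gives x = Rλ cos φ₀, y = Rφ, so h = 1 and k = cos 48.6° / cos φ.
At 37.5°: h = 1.000, k = 0.8336; principal scales a = 1.000, b = 0.8336.
sin(ω/2) = (a − b)/(a + b) = 0.1664/1.834 = 0.09077, so ω = 2 arcsin(0.09077) ≈ 10.4°.

10.4°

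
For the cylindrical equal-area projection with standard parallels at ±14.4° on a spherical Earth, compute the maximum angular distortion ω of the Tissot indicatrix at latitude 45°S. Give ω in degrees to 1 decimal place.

A cylindrical equal-area projection with standard parallel φ₀ has meridian scale h = cos φ / cos φ₀ and parallel scale k = cos φ₀ / cos φ (so areas are preserved, h·k = 1).
At 45°: h = 0.7300, k = 1.370; principal scales a = 1.370, b = 0.7300.
sin(ω/2) = (a − b)/(a + b) = 0.6397/2.100 = 0.3047, so ω = 2 arcsin(0.3047) ≈ 35.5°.

35.5°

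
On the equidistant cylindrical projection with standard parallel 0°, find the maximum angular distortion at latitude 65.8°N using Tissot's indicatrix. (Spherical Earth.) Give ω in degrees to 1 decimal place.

Plate carrée maps x = Rλ, y = Rφ. The meridian scale is h = 1 and the parallel scale is k = 1/cos φ = sec φ.
At 65.8°: h = 1.000, k = 2.439; principal scales a = 2.439, b = 1.000.
sin(ω/2) = (a − b)/(a + b) = 1.439/3.439 = 0.4185, so ω = 2 arcsin(0.4185) ≈ 49.5°.

49.5°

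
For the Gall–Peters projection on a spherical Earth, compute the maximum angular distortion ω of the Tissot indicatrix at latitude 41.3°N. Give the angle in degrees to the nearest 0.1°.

Gall–Peters is a cylindrical equal-area projection with standard parallels at ±45°. Cylindrical equal-area (φ₀ = 45°): h = cos φ / cos 45° along meridians, k = cos 45° / cos φ along parallels; h·k = 1.
At 41.3°: h = 1.062, k = 0.9412; principal scales a = 1.062, b = 0.9412.
sin(ω/2) = (a − b)/(a + b) = 0.1212/2.004 = 0.06050, so ω = 2 arcsin(0.06050) ≈ 6.9°.

6.9°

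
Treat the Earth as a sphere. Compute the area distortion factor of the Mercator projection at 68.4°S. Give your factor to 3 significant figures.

7.38

The Mercator projection is conformal; its linear scale factor is the same in every direction and equals sec φ = 1/cos φ.
Areal scale = k² = sec²φ = 1/cos²(68.4°) = 1/0.3681² = 7.379.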